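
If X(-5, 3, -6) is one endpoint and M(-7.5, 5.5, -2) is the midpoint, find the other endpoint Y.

Y = 2M - X
  = (2·(-7.5) - (-5), 2·5.5 - 3, 2·(-2) - (-6))
  = (-15 + 5, 11 - 3, -4 + 6)
  = (-10, 8, 2)

(-10, 8, 2)


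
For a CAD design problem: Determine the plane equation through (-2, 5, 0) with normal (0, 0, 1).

The plane through P with normal n = (a, b, c) satisfies n·(r - P) = 0,
i.e. ax + by + cz = a·x₀ + b·y₀ + c·z₀.
d = 0·(-2) + 0·5 + 1·0
  = 0 + 0 + 0
  = 0
Equation: z = 0

z = 0


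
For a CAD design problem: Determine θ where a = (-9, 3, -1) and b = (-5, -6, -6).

a·b = (-9)·(-5) + 3·(-6) + (-1)·(-6) = 45 - 18 + 6 = 33
|a| = √((-9)² + 3² + (-1)²) = √91 ≈ 9.539
|b| = √((-5)² + (-6)² + (-6)²) = √97 ≈ 9.849
cos θ = (a·b)/(|a||b|) = 33/(9.539·9.849) ≈ 0.3512
θ = arccos(0.3512) ≈ 69.44°

69.44°


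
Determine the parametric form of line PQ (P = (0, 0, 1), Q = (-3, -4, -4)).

Direction vector d = Q - P = (-3 + 0, -4 + 0, -4 - 1) = (-3, -4, -5)
Parametric form r = P + t·d:
x = 0 - 3t, y = 0 - 4t, z = 1 - 5t

x = 0 - 3t, y = 0 - 4t, z = 1 - 5t


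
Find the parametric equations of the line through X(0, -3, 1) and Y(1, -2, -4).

Direction vector d = Y - X = (1 + 0, -2 + 3, -4 - 1) = (1, 1, -5)
Parametric form r = X + t·d:
x = 0 + t, y = -3 + t, z = 1 - 5t

x = 0 + t, y = -3 + t, z = 1 - 5t


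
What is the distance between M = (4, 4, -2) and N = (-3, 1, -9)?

d = √[(x₂-x₁)² + (y₂-y₁)² + (z₂-z₁)²]
  = √[(-7)² + (-3)² + (-7)²]
  = √[49 + 9 + 49]
  = √107
  ≈ 10.34

10.34


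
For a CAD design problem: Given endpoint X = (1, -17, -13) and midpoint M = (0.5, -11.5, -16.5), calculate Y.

Y = 2M - X
  = (2·0.5 - 1, 2·(-11.5) - (-17), 2·(-16.5) - (-13))
  = (1 - 1, -23 + 17, -33 + 13)
  = (0, -6, -20)

(0, -6, -20)


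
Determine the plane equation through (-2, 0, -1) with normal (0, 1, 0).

The plane through P with normal n = (a, b, c) satisfies n·(r - P) = 0,
i.e. ax + by + cz = a·x₀ + b·y₀ + c·z₀.
d = 0·(-2) + 1·0 + 0·(-1)
  = 0 + 0 + 0
  = 0
Equation: y = 0

y = 0


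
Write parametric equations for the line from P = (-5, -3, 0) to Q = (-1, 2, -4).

Direction vector d = Q - P = (-1 + 5, 2 + 3, -4 + 0) = (4, 5, -4)
Parametric form r = P + t·d:
x = -5 + 4t, y = -3 + 5t, z = 0 - 4t

x = -5 + 4t, y = -3 + 5t, z = 0 - 4t


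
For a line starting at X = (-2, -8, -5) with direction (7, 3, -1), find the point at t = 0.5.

P(t) = X + t·d
  = (-2 + 7·0.5, -8 + 3·0.5, -5 + (-1)·0.5)
  = (-2 + 3.5, -8 + 1.5, -5 - 0.5)
  = (1.5, -6.5, -5.5)

(1.5, -6.5, -5.5)


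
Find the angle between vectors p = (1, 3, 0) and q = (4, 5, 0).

p·q = 1·4 + 3·5 + 0·0 = 4 + 15 + 0 = 19
|p| = √(1² + 3² + 0²) = √10 ≈ 3.162
|q| = √(4² + 5² + 0²) = √41 ≈ 6.403
cos θ = (p·q)/(|p||q|) = 19/(3.162·6.403) ≈ 0.9383
θ = arccos(0.9383) ≈ 20.22°

20.22°


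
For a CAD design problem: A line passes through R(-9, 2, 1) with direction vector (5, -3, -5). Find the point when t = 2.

P(t) = R + t·d
  = (-9 + 5·2, 2 + (-3)·2, 1 + (-5)·2)
  = (-9 + 10, 2 - 6, 1 - 10)
  = (1, -4, -9)

(1, -4, -9)


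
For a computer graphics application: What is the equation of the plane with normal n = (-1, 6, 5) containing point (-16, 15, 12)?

The plane through P with normal n = (a, b, c) satisfies n·(r - P) = 0,
i.e. ax + by + cz = a·x₀ + b·y₀ + c·z₀.
d = (-1)·(-16) + 6·15 + 5·12
  = 16 + 90 + 60
  = 166
Equation: -x + 6y + 5z = 166

-x + 6y + 5z = 166


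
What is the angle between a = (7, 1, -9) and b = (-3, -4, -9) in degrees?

a·b = 7·(-3) + 1·(-4) + (-9)·(-9) = -21 - 4 + 81 = 56
|a| = √(7² + 1² + (-9)²) = √131 ≈ 11.45
|b| = √((-3)² + (-4)² + (-9)²) = √106 ≈ 10.3
cos θ = (a·b)/(|a||b|) = 56/(11.45·10.3) ≈ 0.4752
θ = arccos(0.4752) ≈ 61.63°

61.63°


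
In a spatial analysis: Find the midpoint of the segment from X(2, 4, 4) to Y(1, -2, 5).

M = ((x₁+x₂)/2, (y₁+y₂)/2, (z₁+z₂)/2)
  = ((2 + 1)/2, (4 - 2)/2, (4 + 5)/2)
  = (3/2, 2/2, 9/2)
  = (1.5, 1, 4.5)

(1.5, 1, 4.5)


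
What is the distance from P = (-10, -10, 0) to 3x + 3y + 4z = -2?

distance = |a·x₀ + b·y₀ + c·z₀ - d| / √(a² + b² + c²)
  = |3·(-10) + 3·(-10) + 4·0 - (-2)| / √(3² + 3² + 4²)
  = |-30 - 30 + 0 + 2| / √(9 + 9 + 16)
  = |-58| / √34
  = 58 / 5.831
  ≈ 9.947

9.947


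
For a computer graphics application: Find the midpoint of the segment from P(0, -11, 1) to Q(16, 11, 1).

M = ((x₁+x₂)/2, (y₁+y₂)/2, (z₁+z₂)/2)
  = ((0 + 16)/2, (-11 + 11)/2, (1 + 1)/2)
  = (16/2, 0/2, 2/2)
  = (8, 0, 1)

(8, 0, 1)


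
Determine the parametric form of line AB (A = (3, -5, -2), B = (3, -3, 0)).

Direction vector d = B - A = (3 - 3, -3 + 5, 0 + 2) = (0, 2, 2)
Parametric form r = A + t·d:
x = 3, y = -5 + 2t, z = -2 + 2t

x = 3, y = -5 + 2t, z = -2 + 2t


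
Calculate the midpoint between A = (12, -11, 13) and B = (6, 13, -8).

M = ((x₁+x₂)/2, (y₁+y₂)/2, (z₁+z₂)/2)
  = ((12 + 6)/2, (-11 + 13)/2, (13 - 8)/2)
  = (18/2, 2/2, 5/2)
  = (9, 1, 2.5)

(9, 1, 2.5)


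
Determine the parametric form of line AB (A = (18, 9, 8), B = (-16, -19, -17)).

Direction vector d = B - A = (-16 - 18, -19 - 9, -17 - 8) = (-34, -28, -25)
Parametric form r = A + t·d:
x = 18 - 34t, y = 9 - 28t, z = 8 - 25t

x = 18 - 34t, y = 9 - 28t, z = 8 - 25t


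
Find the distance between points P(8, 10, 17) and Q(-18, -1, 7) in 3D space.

d = √[(x₂-x₁)² + (y₂-y₁)² + (z₂-z₁)²]
  = √[(-26)² + (-11)² + (-10)²]
  = √[676 + 121 + 100]
  = √897
  ≈ 29.95

29.95


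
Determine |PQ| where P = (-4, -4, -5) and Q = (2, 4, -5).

d = √[(x₂-x₁)² + (y₂-y₁)² + (z₂-z₁)²]
  = √[6² + 8² + 0²]
  = √[36 + 64 + 0]
  = √100
  ≈ 10

10


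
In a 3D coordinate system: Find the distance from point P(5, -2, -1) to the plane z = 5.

distance = |a·x₀ + b·y₀ + c·z₀ - d| / √(a² + b² + c²)
  = |0·5 + 0·(-2) + 1·(-1) - 5| / √(0² + 0² + 1²)
  = |0 + 0 - 1 - 5| / √(0 + 0 + 1)
  = |-6| / √1
  = 6 / 1
  ≈ 6

6


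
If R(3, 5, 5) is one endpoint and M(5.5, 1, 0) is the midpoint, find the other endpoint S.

S = 2M - R
  = (2·5.5 - 3, 2·1 - 5, 2·0 - 5)
  = (11 - 3, 2 - 5, 0 - 5)
  = (8, -3, -5)

(8, -3, -5)


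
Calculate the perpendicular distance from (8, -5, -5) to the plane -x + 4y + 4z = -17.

distance = |a·x₀ + b·y₀ + c·z₀ - d| / √(a² + b² + c²)
  = |(-1)·8 + 4·(-5) + 4·(-5) - (-17)| / √((-1)² + 4² + 4²)
  = |-8 - 20 - 20 + 17| / √(1 + 16 + 16)
  = |-31| / √33
  = 31 / 5.745
  ≈ 5.396

5.396


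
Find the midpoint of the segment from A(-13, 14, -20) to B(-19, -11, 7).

M = ((x₁+x₂)/2, (y₁+y₂)/2, (z₁+z₂)/2)
  = ((-13 - 19)/2, (14 - 11)/2, (-20 + 7)/2)
  = (-32/2, 3/2, -13/2)
  = (-16, 1.5, -6.5)

(-16, 1.5, -6.5)


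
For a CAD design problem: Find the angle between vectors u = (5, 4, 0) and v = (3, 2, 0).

u·v = 5·3 + 4·2 + 0·0 = 15 + 8 + 0 = 23
|u| = √(5² + 4² + 0²) = √41 ≈ 6.403
|v| = √(3² + 2² + 0²) = √13 ≈ 3.606
cos θ = (u·v)/(|u||v|) = 23/(6.403·3.606) ≈ 0.9962
θ = arccos(0.9962) ≈ 4.97°

4.97°


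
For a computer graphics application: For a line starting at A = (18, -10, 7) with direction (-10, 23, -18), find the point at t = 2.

P(t) = A + t·d
  = (18 + (-10)·2, -10 + 23·2, 7 + (-18)·2)
  = (18 - 20, -10 + 46, 7 - 36)
  = (-2, 36, -29)

(-2, 36, -29)


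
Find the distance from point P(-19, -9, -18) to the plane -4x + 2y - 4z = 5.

distance = |a·x₀ + b·y₀ + c·z₀ - d| / √(a² + b² + c²)
  = |(-4)·(-19) + 2·(-9) + (-4)·(-18) - 5| / √((-4)² + 2² + (-4)²)
  = |76 - 18 + 72 - 5| / √(16 + 4 + 16)
  = |125| / √36
  = 125 / 6
  ≈ 20.83

20.83


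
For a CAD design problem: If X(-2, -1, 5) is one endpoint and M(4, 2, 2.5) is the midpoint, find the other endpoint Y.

Y = 2M - X
  = (2·4 - (-2), 2·2 - (-1), 2·2.5 - 5)
  = (8 + 2, 4 + 1, 5 - 5)
  = (10, 5, 0)

(10, 5, 0)


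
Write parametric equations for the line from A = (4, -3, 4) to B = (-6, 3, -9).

Direction vector d = B - A = (-6 - 4, 3 + 3, -9 - 4) = (-10, 6, -13)
Parametric form r = A + t·d:
x = 4 - 10t, y = -3 + 6t, z = 4 - 13t

x = 4 - 10t, y = -3 + 6t, z = 4 - 13t


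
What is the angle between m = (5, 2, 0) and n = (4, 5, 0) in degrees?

m·n = 5·4 + 2·5 + 0·0 = 20 + 10 + 0 = 30
|m| = √(5² + 2² + 0²) = √29 ≈ 5.385
|n| = √(4² + 5² + 0²) = √41 ≈ 6.403
cos θ = (m·n)/(|m||n|) = 30/(5.385·6.403) ≈ 0.87
θ = arccos(0.87) ≈ 29.54°

29.54°


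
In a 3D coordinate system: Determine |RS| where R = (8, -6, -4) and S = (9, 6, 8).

d = √[(x₂-x₁)² + (y₂-y₁)² + (z₂-z₁)²]
  = √[1² + 12² + 12²]
  = √[1 + 144 + 144]
  = √289
  ≈ 17

17


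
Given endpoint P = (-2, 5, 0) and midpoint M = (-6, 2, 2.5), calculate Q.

Q = 2M - P
  = (2·(-6) - (-2), 2·2 - 5, 2·2.5 - 0)
  = (-12 + 2, 4 - 5, 5 + 0)
  = (-10, -1, 5)

(-10, -1, 5)


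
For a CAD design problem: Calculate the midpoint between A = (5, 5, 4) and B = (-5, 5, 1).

M = ((x₁+x₂)/2, (y₁+y₂)/2, (z₁+z₂)/2)
  = ((5 - 5)/2, (5 + 5)/2, (4 + 1)/2)
  = (0/2, 10/2, 5/2)
  = (0, 5, 2.5)

(0, 5, 2.5)


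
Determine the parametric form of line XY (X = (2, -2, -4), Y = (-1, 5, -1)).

Direction vector d = Y - X = (-1 - 2, 5 + 2, -1 + 4) = (-3, 7, 3)
Parametric form r = X + t·d:
x = 2 - 3t, y = -2 + 7t, z = -4 + 3t

x = 2 - 3t, y = -2 + 7t, z = -4 + 3t


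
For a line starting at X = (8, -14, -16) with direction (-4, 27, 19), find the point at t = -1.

P(t) = X + t·d
  = (8 + (-4)·(-1), -14 + 27·(-1), -16 + 19·(-1))
  = (8 + 4, -14 - 27, -16 - 19)
  = (12, -41, -35)

(12, -41, -35)


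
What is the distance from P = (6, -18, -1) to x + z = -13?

distance = |a·x₀ + b·y₀ + c·z₀ - d| / √(a² + b² + c²)
  = |1·6 + 0·(-18) + 1·(-1) - (-13)| / √(1² + 0² + 1²)
  = |6 + 0 - 1 + 13| / √(1 + 0 + 1)
  = |18| / √2
  = 18 / 1.414
  ≈ 12.73

12.73


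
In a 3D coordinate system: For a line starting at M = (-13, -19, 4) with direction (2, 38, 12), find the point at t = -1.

P(t) = M + t·d
  = (-13 + 2·(-1), -19 + 38·(-1), 4 + 12·(-1))
  = (-13 - 2, -19 - 38, 4 - 12)
  = (-15, -57, -8)

(-15, -57, -8)


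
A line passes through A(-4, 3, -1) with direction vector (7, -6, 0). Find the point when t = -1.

P(t) = A + t·d
  = (-4 + 7·(-1), 3 + (-6)·(-1), -1 + 0·(-1))
  = (-4 - 7, 3 + 6, -1 + 0)
  = (-11, 9, -1)

(-11, 9, -1)


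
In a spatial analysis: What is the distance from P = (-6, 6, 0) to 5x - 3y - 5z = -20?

distance = |a·x₀ + b·y₀ + c·z₀ - d| / √(a² + b² + c²)
  = |5·(-6) + (-3)·6 + (-5)·0 - (-20)| / √(5² + (-3)² + (-5)²)
  = |-30 - 18 + 0 + 20| / √(25 + 9 + 25)
  = |-28| / √59
  = 28 / 7.681
  ≈ 3.645

3.645


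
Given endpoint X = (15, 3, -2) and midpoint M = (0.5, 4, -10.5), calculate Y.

Y = 2M - X
  = (2·0.5 - 15, 2·4 - 3, 2·(-10.5) - (-2))
  = (1 - 15, 8 - 3, -21 + 2)
  = (-14, 5, -19)

(-14, 5, -19)


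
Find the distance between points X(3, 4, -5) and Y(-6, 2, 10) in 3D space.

d = √[(x₂-x₁)² + (y₂-y₁)² + (z₂-z₁)²]
  = √[(-9)² + (-2)² + 15²]
  = √[81 + 4 + 225]
  = √310
  ≈ 17.61

17.61


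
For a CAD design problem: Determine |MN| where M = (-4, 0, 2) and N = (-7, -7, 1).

d = √[(x₂-x₁)² + (y₂-y₁)² + (z₂-z₁)²]
  = √[(-3)² + (-7)² + (-1)²]
  = √[9 + 49 + 1]
  = √59
  ≈ 7.681

7.681


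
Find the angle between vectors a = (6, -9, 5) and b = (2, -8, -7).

a·b = 6·2 + (-9)·(-8) + 5·(-7) = 12 + 72 - 35 = 49
|a| = √(6² + (-9)² + 5²) = √142 ≈ 11.92
|b| = √(2² + (-8)² + (-7)²) = √117 ≈ 10.82
cos θ = (a·b)/(|a||b|) = 49/(11.92·10.82) ≈ 0.3802
θ = arccos(0.3802) ≈ 67.66°

67.66°


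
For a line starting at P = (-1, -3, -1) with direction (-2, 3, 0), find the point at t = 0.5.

P(t) = P + t·d
  = (-1 + (-2)·0.5, -3 + 3·0.5, -1 + 0·0.5)
  = (-1 - 1, -3 + 1.5, -1 + 0)
  = (-2, -1.5, -1)

(-2, -1.5, -1)


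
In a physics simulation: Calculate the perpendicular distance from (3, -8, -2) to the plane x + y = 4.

distance = |a·x₀ + b·y₀ + c·z₀ - d| / √(a² + b² + c²)
  = |1·3 + 1·(-8) + 0·(-2) - 4| / √(1² + 1² + 0²)
  = |3 - 8 + 0 - 4| / √(1 + 1 + 0)
  = |-9| / √2
  = 9 / 1.414
  ≈ 6.364

6.364


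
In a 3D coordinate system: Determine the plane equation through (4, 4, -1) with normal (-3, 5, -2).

The plane through P with normal n = (a, b, c) satisfies n·(r - P) = 0,
i.e. ax + by + cz = a·x₀ + b·y₀ + c·z₀.
d = (-3)·4 + 5·4 + (-2)·(-1)
  = -12 + 20 + 2
  = 10
Equation: -3x + 5y - 2z = 10

-3x + 5y - 2z = 10


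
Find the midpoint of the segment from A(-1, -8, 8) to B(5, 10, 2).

M = ((x₁+x₂)/2, (y₁+y₂)/2, (z₁+z₂)/2)
  = ((-1 + 5)/2, (-8 + 10)/2, (8 + 2)/2)
  = (4/2, 2/2, 10/2)
  = (2, 1, 5)

(2, 1, 5)


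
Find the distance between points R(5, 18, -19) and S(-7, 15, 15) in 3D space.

d = √[(x₂-x₁)² + (y₂-y₁)² + (z₂-z₁)²]
  = √[(-12)² + (-3)² + 34²]
  = √[144 + 9 + 1156]
  = √1309
  ≈ 36.18

36.18


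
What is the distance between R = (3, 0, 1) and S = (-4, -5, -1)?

d = √[(x₂-x₁)² + (y₂-y₁)² + (z₂-z₁)²]
  = √[(-7)² + (-5)² + (-2)²]
  = √[49 + 25 + 4]
  = √78
  ≈ 8.832

8.832


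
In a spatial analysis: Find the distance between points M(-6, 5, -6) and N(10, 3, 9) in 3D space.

d = √[(x₂-x₁)² + (y₂-y₁)² + (z₂-z₁)²]
  = √[16² + (-2)² + 15²]
  = √[256 + 4 + 225]
  = √485
  ≈ 22.02

22.02


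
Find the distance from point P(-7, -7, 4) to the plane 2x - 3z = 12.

distance = |a·x₀ + b·y₀ + c·z₀ - d| / √(a² + b² + c²)
  = |2·(-7) + 0·(-7) + (-3)·4 - 12| / √(2² + 0² + (-3)²)
  = |-14 + 0 - 12 - 12| / √(4 + 0 + 9)
  = |-38| / √13
  = 38 / 3.606
  ≈ 10.54

10.54


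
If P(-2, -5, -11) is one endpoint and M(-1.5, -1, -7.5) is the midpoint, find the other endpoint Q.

Q = 2M - P
  = (2·(-1.5) - (-2), 2·(-1) - (-5), 2·(-7.5) - (-11))
  = (-3 + 2, -2 + 5, -15 + 11)
  = (-1, 3, -4)

(-1, 3, -4)


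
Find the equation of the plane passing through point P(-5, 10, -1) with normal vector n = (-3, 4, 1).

The plane through P with normal n = (a, b, c) satisfies n·(r - P) = 0,
i.e. ax + by + cz = a·x₀ + b·y₀ + c·z₀.
d = (-3)·(-5) + 4·10 + 1·(-1)
  = 15 + 40 - 1
  = 54
Equation: -3x + 4y + z = 54

-3x + 4y + z = 54


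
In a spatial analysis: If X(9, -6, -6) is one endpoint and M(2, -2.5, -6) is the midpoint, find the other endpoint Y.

Y = 2M - X
  = (2·2 - 9, 2·(-2.5) - (-6), 2·(-6) - (-6))
  = (4 - 9, -5 + 6, -12 + 6)
  = (-5, 1, -6)

(-5, 1, -6)


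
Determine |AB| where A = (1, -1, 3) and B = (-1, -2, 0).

d = √[(x₂-x₁)² + (y₂-y₁)² + (z₂-z₁)²]
  = √[(-2)² + (-1)² + (-3)²]
  = √[4 + 1 + 9]
  = √14
  ≈ 3.742

3.742


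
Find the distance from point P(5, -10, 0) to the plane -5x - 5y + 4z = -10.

distance = |a·x₀ + b·y₀ + c·z₀ - d| / √(a² + b² + c²)
  = |(-5)·5 + (-5)·(-10) + 4·0 - (-10)| / √((-5)² + (-5)² + 4²)
  = |-25 + 50 + 0 + 10| / √(25 + 25 + 16)
  = |35| / √66
  = 35 / 8.124
  ≈ 4.308

4.308


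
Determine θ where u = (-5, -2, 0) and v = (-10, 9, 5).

u·v = (-5)·(-10) + (-2)·9 + 0·5 = 50 - 18 + 0 = 32
|u| = √((-5)² + (-2)² + 0²) = √29 ≈ 5.385
|v| = √((-10)² + 9² + 5²) = √206 ≈ 14.35
cos θ = (u·v)/(|u||v|) = 32/(5.385·14.35) ≈ 0.414
θ = arccos(0.414) ≈ 65.54°

65.54°


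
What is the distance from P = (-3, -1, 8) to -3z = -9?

distance = |a·x₀ + b·y₀ + c·z₀ - d| / √(a² + b² + c²)
  = |0·(-3) + 0·(-1) + (-3)·8 - (-9)| / √(0² + 0² + (-3)²)
  = |0 + 0 - 24 + 9| / √(0 + 0 + 9)
  = |-15| / √9
  = 15 / 3
  ≈ 5

5


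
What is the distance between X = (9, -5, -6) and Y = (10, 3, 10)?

d = √[(x₂-x₁)² + (y₂-y₁)² + (z₂-z₁)²]
  = √[1² + 8² + 16²]
  = √[1 + 64 + 256]
  = √321
  ≈ 17.92

17.92


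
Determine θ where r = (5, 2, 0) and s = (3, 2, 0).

r·s = 5·3 + 2·2 + 0·0 = 15 + 4 + 0 = 19
|r| = √(5² + 2² + 0²) = √29 ≈ 5.385
|s| = √(3² + 2² + 0²) = √13 ≈ 3.606
cos θ = (r·s)/(|r||s|) = 19/(5.385·3.606) ≈ 0.9785
θ = arccos(0.9785) ≈ 11.89°

11.89°


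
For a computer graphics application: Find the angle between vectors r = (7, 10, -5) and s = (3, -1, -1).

r·s = 7·3 + 10·(-1) + (-5)·(-1) = 21 - 10 + 5 = 16
|r| = √(7² + 10² + (-5)²) = √174 ≈ 13.19
|s| = √(3² + (-1)² + (-1)²) = √11 ≈ 3.317
cos θ = (r·s)/(|r||s|) = 16/(13.19·3.317) ≈ 0.3657
θ = arccos(0.3657) ≈ 68.55°

68.55°


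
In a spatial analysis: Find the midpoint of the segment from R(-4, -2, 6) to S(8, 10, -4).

M = ((x₁+x₂)/2, (y₁+y₂)/2, (z₁+z₂)/2)
  = ((-4 + 8)/2, (-2 + 10)/2, (6 - 4)/2)
  = (4/2, 8/2, 2/2)
  = (2, 4, 1)

(2, 4, 1)


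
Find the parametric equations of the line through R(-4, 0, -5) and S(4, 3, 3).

Direction vector d = S - R = (4 + 4, 3 + 0, 3 + 5) = (8, 3, 8)
Parametric form r = R + t·d:
x = -4 + 8t, y = 0 + 3t, z = -5 + 8t

x = -4 + 8t, y = 0 + 3t, z = -5 + 8t


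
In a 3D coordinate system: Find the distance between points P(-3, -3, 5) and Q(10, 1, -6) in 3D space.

d = √[(x₂-x₁)² + (y₂-y₁)² + (z₂-z₁)²]
  = √[13² + 4² + (-11)²]
  = √[169 + 16 + 121]
  = √306
  ≈ 17.49

17.49


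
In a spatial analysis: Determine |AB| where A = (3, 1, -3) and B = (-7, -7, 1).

d = √[(x₂-x₁)² + (y₂-y₁)² + (z₂-z₁)²]
  = √[(-10)² + (-8)² + 4²]
  = √[100 + 64 + 16]
  = √180
  ≈ 13.42

13.42


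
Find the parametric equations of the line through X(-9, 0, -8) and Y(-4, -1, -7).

Direction vector d = Y - X = (-4 + 9, -1 + 0, -7 + 8) = (5, -1, 1)
Parametric form r = X + t·d:
x = -9 + 5t, y = 0 - t, z = -8 + t

x = -9 + 5t, y = 0 - t, z = -8 + t


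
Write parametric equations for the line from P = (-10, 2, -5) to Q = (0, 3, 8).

Direction vector d = Q - P = (0 + 10, 3 - 2, 8 + 5) = (10, 1, 13)
Parametric form r = P + t·d:
x = -10 + 10t, y = 2 + t, z = -5 + 13t

x = -10 + 10t, y = 2 + t, z = -5 + 13t


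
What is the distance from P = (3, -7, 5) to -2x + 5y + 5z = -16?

distance = |a·x₀ + b·y₀ + c·z₀ - d| / √(a² + b² + c²)
  = |(-2)·3 + 5·(-7) + 5·5 - (-16)| / √((-2)² + 5² + 5²)
  = |-6 - 35 + 25 + 16| / √(4 + 25 + 25)
  = |0| / √54
  = 0 / 7.348
  ≈ 0

0


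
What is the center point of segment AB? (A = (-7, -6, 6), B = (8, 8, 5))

M = ((x₁+x₂)/2, (y₁+y₂)/2, (z₁+z₂)/2)
  = ((-7 + 8)/2, (-6 + 8)/2, (6 + 5)/2)
  = (1/2, 2/2, 11/2)
  = (0.5, 1, 5.5)

(0.5, 1, 5.5)


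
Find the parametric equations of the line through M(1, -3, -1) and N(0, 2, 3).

Direction vector d = N - M = (0 - 1, 2 + 3, 3 + 1) = (-1, 5, 4)
Parametric form r = M + t·d:
x = 1 - t, y = -3 + 5t, z = -1 + 4t

x = 1 - t, y = -3 + 5t, z = -1 + 4t


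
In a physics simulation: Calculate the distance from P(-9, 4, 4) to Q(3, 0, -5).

d = √[(x₂-x₁)² + (y₂-y₁)² + (z₂-z₁)²]
  = √[12² + (-4)² + (-9)²]
  = √[144 + 16 + 81]
  = √241
  ≈ 15.52

15.52


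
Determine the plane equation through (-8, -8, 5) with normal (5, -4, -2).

The plane through P with normal n = (a, b, c) satisfies n·(r - P) = 0,
i.e. ax + by + cz = a·x₀ + b·y₀ + c·z₀.
d = 5·(-8) + (-4)·(-8) + (-2)·5
  = -40 + 32 - 10
  = -18
Equation: 5x - 4y - 2z = -18

5x - 4y - 2z = -18


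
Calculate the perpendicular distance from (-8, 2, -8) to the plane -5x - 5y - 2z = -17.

distance = |a·x₀ + b·y₀ + c·z₀ - d| / √(a² + b² + c²)
  = |(-5)·(-8) + (-5)·2 + (-2)·(-8) - (-17)| / √((-5)² + (-5)² + (-2)²)
  = |40 - 10 + 16 + 17| / √(25 + 25 + 4)
  = |63| / √54
  = 63 / 7.348
  ≈ 8.573

8.573


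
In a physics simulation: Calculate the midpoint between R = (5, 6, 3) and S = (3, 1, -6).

M = ((x₁+x₂)/2, (y₁+y₂)/2, (z₁+z₂)/2)
  = ((5 + 3)/2, (6 + 1)/2, (3 - 6)/2)
  = (8/2, 7/2, -3/2)
  = (4, 3.5, -1.5)

(4, 3.5, -1.5)


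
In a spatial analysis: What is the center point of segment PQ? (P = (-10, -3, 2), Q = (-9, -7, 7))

M = ((x₁+x₂)/2, (y₁+y₂)/2, (z₁+z₂)/2)
  = ((-10 - 9)/2, (-3 - 7)/2, (2 + 7)/2)
  = (-19/2, -10/2, 9/2)
  = (-9.5, -5, 4.5)

(-9.5, -5, 4.5)


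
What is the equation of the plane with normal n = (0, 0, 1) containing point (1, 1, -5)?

The plane through P with normal n = (a, b, c) satisfies n·(r - P) = 0,
i.e. ax + by + cz = a·x₀ + b·y₀ + c·z₀.
d = 0·1 + 0·1 + 1·(-5)
  = 0 + 0 - 5
  = -5
Equation: z = -5

z = -5


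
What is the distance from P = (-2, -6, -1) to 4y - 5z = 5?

distance = |a·x₀ + b·y₀ + c·z₀ - d| / √(a² + b² + c²)
  = |0·(-2) + 4·(-6) + (-5)·(-1) - 5| / √(0² + 4² + (-5)²)
  = |0 - 24 + 5 - 5| / √(0 + 16 + 25)
  = |-24| / √41
  = 24 / 6.403
  ≈ 3.748

3.748


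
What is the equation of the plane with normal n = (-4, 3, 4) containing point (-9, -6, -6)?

The plane through P with normal n = (a, b, c) satisfies n·(r - P) = 0,
i.e. ax + by + cz = a·x₀ + b·y₀ + c·z₀.
d = (-4)·(-9) + 3·(-6) + 4·(-6)
  = 36 - 18 - 24
  = -6
Equation: -4x + 3y + 4z = -6

-4x + 3y + 4z = -6


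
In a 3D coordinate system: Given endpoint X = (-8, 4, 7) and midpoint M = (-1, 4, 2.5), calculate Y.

Y = 2M - X
  = (2·(-1) - (-8), 2·4 - 4, 2·2.5 - 7)
  = (-2 + 8, 8 - 4, 5 - 7)
  = (6, 4, -2)

(6, 4, -2)


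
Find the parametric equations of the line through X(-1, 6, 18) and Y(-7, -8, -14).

Direction vector d = Y - X = (-7 + 1, -8 - 6, -14 - 18) = (-6, -14, -32)
Parametric form r = X + t·d:
x = -1 - 6t, y = 6 - 14t, z = 18 - 32t

x = -1 - 6t, y = 6 - 14t, z = 18 - 32t


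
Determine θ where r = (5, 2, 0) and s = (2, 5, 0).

r·s = 5·2 + 2·5 + 0·0 = 10 + 10 + 0 = 20
|r| = √(5² + 2² + 0²) = √29 ≈ 5.385
|s| = √(2² + 5² + 0²) = √29 ≈ 5.385
cos θ = (r·s)/(|r||s|) = 20/(5.385·5.385) ≈ 0.6897
θ = arccos(0.6897) ≈ 46.4°

46.4°


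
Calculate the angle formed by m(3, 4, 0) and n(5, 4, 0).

m·n = 3·5 + 4·4 + 0·0 = 15 + 16 + 0 = 31
|m| = √(3² + 4² + 0²) = √25 ≈ 5
|n| = √(5² + 4² + 0²) = √41 ≈ 6.403
cos θ = (m·n)/(|m||n|) = 31/(5·6.403) ≈ 0.9683
θ = arccos(0.9683) ≈ 14.47°

14.47°


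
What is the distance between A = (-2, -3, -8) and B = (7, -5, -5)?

d = √[(x₂-x₁)² + (y₂-y₁)² + (z₂-z₁)²]
  = √[9² + (-2)² + 3²]
  = √[81 + 4 + 9]
  = √94
  ≈ 9.695

9.695


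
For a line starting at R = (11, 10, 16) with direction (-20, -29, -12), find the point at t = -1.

P(t) = R + t·d
  = (11 + (-20)·(-1), 10 + (-29)·(-1), 16 + (-12)·(-1))
  = (11 + 20, 10 + 29, 16 + 12)
  = (31, 39, 28)

(31, 39, 28)


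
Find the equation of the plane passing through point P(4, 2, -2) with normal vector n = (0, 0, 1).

The plane through P with normal n = (a, b, c) satisfies n·(r - P) = 0,
i.e. ax + by + cz = a·x₀ + b·y₀ + c·z₀.
d = 0·4 + 0·2 + 1·(-2)
  = 0 + 0 - 2
  = -2
Equation: z = -2

z = -2


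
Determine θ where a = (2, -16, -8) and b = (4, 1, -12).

a·b = 2·4 + (-16)·1 + (-8)·(-12) = 8 - 16 + 96 = 88
|a| = √(2² + (-16)² + (-8)²) = √324 ≈ 18
|b| = √(4² + 1² + (-12)²) = √161 ≈ 12.69
cos θ = (a·b)/(|a||b|) = 88/(18·12.69) ≈ 0.3853
θ = arccos(0.3853) ≈ 67.34°

67.34°


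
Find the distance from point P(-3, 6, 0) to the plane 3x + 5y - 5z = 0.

distance = |a·x₀ + b·y₀ + c·z₀ - d| / √(a² + b² + c²)
  = |3·(-3) + 5·6 + (-5)·0 - 0| / √(3² + 5² + (-5)²)
  = |-9 + 30 + 0 + 0| / √(9 + 25 + 25)
  = |21| / √59
  = 21 / 7.681
  ≈ 2.734

2.734


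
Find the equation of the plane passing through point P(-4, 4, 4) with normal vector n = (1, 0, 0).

The plane through P with normal n = (a, b, c) satisfies n·(r - P) = 0,
i.e. ax + by + cz = a·x₀ + b·y₀ + c·z₀.
d = 1·(-4) + 0·4 + 0·4
  = -4 + 0 + 0
  = -4
Equation: x = -4

x = -4


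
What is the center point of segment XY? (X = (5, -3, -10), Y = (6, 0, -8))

M = ((x₁+x₂)/2, (y₁+y₂)/2, (z₁+z₂)/2)
  = ((5 + 6)/2, (-3 + 0)/2, (-10 - 8)/2)
  = (11/2, -3/2, -18/2)
  = (5.5, -1.5, -9)

(5.5, -1.5, -9)


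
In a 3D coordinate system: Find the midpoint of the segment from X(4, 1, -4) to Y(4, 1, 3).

M = ((x₁+x₂)/2, (y₁+y₂)/2, (z₁+z₂)/2)
  = ((4 + 4)/2, (1 + 1)/2, (-4 + 3)/2)
  = (8/2, 2/2, -1/2)
  = (4, 1, -0.5)

(4, 1, -0.5)


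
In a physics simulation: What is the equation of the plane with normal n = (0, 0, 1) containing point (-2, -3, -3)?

The plane through P with normal n = (a, b, c) satisfies n·(r - P) = 0,
i.e. ax + by + cz = a·x₀ + b·y₀ + c·z₀.
d = 0·(-2) + 0·(-3) + 1·(-3)
  = 0 + 0 - 3
  = -3
Equation: z = -3

z = -3


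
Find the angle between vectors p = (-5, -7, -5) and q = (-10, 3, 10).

p·q = (-5)·(-10) + (-7)·3 + (-5)·10 = 50 - 21 - 50 = -21
|p| = √((-5)² + (-7)² + (-5)²) = √99 ≈ 9.95
|q| = √((-10)² + 3² + 10²) = √209 ≈ 14.46
cos θ = (p·q)/(|p||q|) = -21/(9.95·14.46) ≈ -0.146
θ = arccos(-0.146) ≈ 98.39°

98.39°


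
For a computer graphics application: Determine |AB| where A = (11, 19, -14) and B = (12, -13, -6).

d = √[(x₂-x₁)² + (y₂-y₁)² + (z₂-z₁)²]
  = √[1² + (-32)² + 8²]
  = √[1 + 1024 + 64]
  = √1089
  ≈ 33

33


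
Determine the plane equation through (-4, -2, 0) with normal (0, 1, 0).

The plane through P with normal n = (a, b, c) satisfies n·(r - P) = 0,
i.e. ax + by + cz = a·x₀ + b·y₀ + c·z₀.
d = 0·(-4) + 1·(-2) + 0·0
  = 0 - 2 + 0
  = -2
Equation: y = -2

y = -2


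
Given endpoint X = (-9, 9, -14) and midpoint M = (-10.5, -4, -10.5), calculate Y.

Y = 2M - X
  = (2·(-10.5) - (-9), 2·(-4) - 9, 2·(-10.5) - (-14))
  = (-21 + 9, -8 - 9, -21 + 14)
  = (-12, -17, -7)

(-12, -17, -7)


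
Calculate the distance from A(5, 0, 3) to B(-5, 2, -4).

d = √[(x₂-x₁)² + (y₂-y₁)² + (z₂-z₁)²]
  = √[(-10)² + 2² + (-7)²]
  = √[100 + 4 + 49]
  = √153
  ≈ 12.37

12.37


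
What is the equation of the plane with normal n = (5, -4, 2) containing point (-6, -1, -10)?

The plane through P with normal n = (a, b, c) satisfies n·(r - P) = 0,
i.e. ax + by + cz = a·x₀ + b·y₀ + c·z₀.
d = 5·(-6) + (-4)·(-1) + 2·(-10)
  = -30 + 4 - 20
  = -46
Equation: 5x - 4y + 2z = -46

5x - 4y + 2z = -46


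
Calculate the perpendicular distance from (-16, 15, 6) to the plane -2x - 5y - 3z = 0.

distance = |a·x₀ + b·y₀ + c·z₀ - d| / √(a² + b² + c²)
  = |(-2)·(-16) + (-5)·15 + (-3)·6 - 0| / √((-2)² + (-5)² + (-3)²)
  = |32 - 75 - 18 + 0| / √(4 + 25 + 9)
  = |-61| / √38
  = 61 / 6.164
  ≈ 9.896

9.896


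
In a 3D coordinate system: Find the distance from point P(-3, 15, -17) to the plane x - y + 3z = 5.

distance = |a·x₀ + b·y₀ + c·z₀ - d| / √(a² + b² + c²)
  = |1·(-3) + (-1)·15 + 3·(-17) - 5| / √(1² + (-1)² + 3²)
  = |-3 - 15 - 51 - 5| / √(1 + 1 + 9)
  = |-74| / √11
  = 74 / 3.317
  ≈ 22.31

22.31


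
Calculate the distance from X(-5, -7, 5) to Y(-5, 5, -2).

d = √[(x₂-x₁)² + (y₂-y₁)² + (z₂-z₁)²]
  = √[0² + 12² + (-7)²]
  = √[0 + 144 + 49]
  = √193
  ≈ 13.89

13.89


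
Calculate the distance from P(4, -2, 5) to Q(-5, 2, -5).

d = √[(x₂-x₁)² + (y₂-y₁)² + (z₂-z₁)²]
  = √[(-9)² + 4² + (-10)²]
  = √[81 + 16 + 100]
  = √197
  ≈ 14.04

14.04


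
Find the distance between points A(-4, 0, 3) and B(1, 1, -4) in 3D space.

d = √[(x₂-x₁)² + (y₂-y₁)² + (z₂-z₁)²]
  = √[5² + 1² + (-7)²]
  = √[25 + 1 + 49]
  = √75
  ≈ 8.66

8.66


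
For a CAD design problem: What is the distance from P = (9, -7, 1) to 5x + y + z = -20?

distance = |a·x₀ + b·y₀ + c·z₀ - d| / √(a² + b² + c²)
  = |5·9 + 1·(-7) + 1·1 - (-20)| / √(5² + 1² + 1²)
  = |45 - 7 + 1 + 20| / √(25 + 1 + 1)
  = |59| / √27
  = 59 / 5.196
  ≈ 11.35

11.35


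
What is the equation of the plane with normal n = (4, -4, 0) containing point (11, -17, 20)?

The plane through P with normal n = (a, b, c) satisfies n·(r - P) = 0,
i.e. ax + by + cz = a·x₀ + b·y₀ + c·z₀.
d = 4·11 + (-4)·(-17) + 0·20
  = 44 + 68 + 0
  = 112
Equation: 4x - 4y = 112

4x - 4y = 112


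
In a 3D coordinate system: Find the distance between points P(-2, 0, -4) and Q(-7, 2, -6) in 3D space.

d = √[(x₂-x₁)² + (y₂-y₁)² + (z₂-z₁)²]
  = √[(-5)² + 2² + (-2)²]
  = √[25 + 4 + 4]
  = √33
  ≈ 5.745

5.745


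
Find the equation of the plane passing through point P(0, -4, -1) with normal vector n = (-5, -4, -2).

The plane through P with normal n = (a, b, c) satisfies n·(r - P) = 0,
i.e. ax + by + cz = a·x₀ + b·y₀ + c·z₀.
d = (-5)·0 + (-4)·(-4) + (-2)·(-1)
  = 0 + 16 + 2
  = 18
Equation: -5x - 4y - 2z = 18

-5x - 4y - 2z = 18


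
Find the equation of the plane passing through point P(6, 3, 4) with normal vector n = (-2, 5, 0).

The plane through P with normal n = (a, b, c) satisfies n·(r - P) = 0,
i.e. ax + by + cz = a·x₀ + b·y₀ + c·z₀.
d = (-2)·6 + 5·3 + 0·4
  = -12 + 15 + 0
  = 3
Equation: -2x + 5y = 3

-2x + 5y = 3


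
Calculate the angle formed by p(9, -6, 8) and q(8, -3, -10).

p·q = 9·8 + (-6)·(-3) + 8·(-10) = 72 + 18 - 80 = 10
|p| = √(9² + (-6)² + 8²) = √181 ≈ 13.45
|q| = √(8² + (-3)² + (-10)²) = √173 ≈ 13.15
cos θ = (p·q)/(|p||q|) = 10/(13.45·13.15) ≈ 0.05651
θ = arccos(0.05651) ≈ 86.76°

86.76°


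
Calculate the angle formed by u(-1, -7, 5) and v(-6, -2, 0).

u·v = (-1)·(-6) + (-7)·(-2) + 5·0 = 6 + 14 + 0 = 20
|u| = √((-1)² + (-7)² + 5²) = √75 ≈ 8.66
|v| = √((-6)² + (-2)² + 0²) = √40 ≈ 6.325
cos θ = (u·v)/(|u||v|) = 20/(8.66·6.325) ≈ 0.3651
θ = arccos(0.3651) ≈ 68.58°

68.58°


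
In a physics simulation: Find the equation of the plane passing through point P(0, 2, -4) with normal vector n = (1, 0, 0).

The plane through P with normal n = (a, b, c) satisfies n·(r - P) = 0,
i.e. ax + by + cz = a·x₀ + b·y₀ + c·z₀.
d = 1·0 + 0·2 + 0·(-4)
  = 0 + 0 + 0
  = 0
Equation: x = 0

x = 0


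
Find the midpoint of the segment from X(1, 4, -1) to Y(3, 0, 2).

M = ((x₁+x₂)/2, (y₁+y₂)/2, (z₁+z₂)/2)
  = ((1 + 3)/2, (4 + 0)/2, (-1 + 2)/2)
  = (4/2, 4/2, 1/2)
  = (2, 2, 0.5)

(2, 2, 0.5)


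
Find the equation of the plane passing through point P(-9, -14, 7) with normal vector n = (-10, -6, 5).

The plane through P with normal n = (a, b, c) satisfies n·(r - P) = 0,
i.e. ax + by + cz = a·x₀ + b·y₀ + c·z₀.
d = (-10)·(-9) + (-6)·(-14) + 5·7
  = 90 + 84 + 35
  = 209
Equation: -10x - 6y + 5z = 209

-10x - 6y + 5z = 209


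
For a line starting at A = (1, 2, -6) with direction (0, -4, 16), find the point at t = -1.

P(t) = A + t·d
  = (1 + 0·(-1), 2 + (-4)·(-1), -6 + 16·(-1))
  = (1 + 0, 2 + 4, -6 - 16)
  = (1, 6, -22)

(1, 6, -22)


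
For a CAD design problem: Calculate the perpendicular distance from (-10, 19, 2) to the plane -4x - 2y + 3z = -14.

distance = |a·x₀ + b·y₀ + c·z₀ - d| / √(a² + b² + c²)
  = |(-4)·(-10) + (-2)·19 + 3·2 - (-14)| / √((-4)² + (-2)² + 3²)
  = |40 - 38 + 6 + 14| / √(16 + 4 + 9)
  = |22| / √29
  = 22 / 5.385
  ≈ 4.085

4.085


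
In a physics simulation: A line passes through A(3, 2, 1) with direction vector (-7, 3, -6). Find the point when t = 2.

P(t) = A + t·d
  = (3 + (-7)·2, 2 + 3·2, 1 + (-6)·2)
  = (3 - 14, 2 + 6, 1 - 12)
  = (-11, 8, -11)

(-11, 8, -11)


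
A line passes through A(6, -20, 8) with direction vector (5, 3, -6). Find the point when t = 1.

P(t) = A + t·d
  = (6 + 5·1, -20 + 3·1, 8 + (-6)·1)
  = (6 + 5, -20 + 3, 8 - 6)
  = (11, -17, 2)

(11, -17, 2)


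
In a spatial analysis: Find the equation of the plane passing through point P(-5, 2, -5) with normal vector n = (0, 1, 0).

The plane through P with normal n = (a, b, c) satisfies n·(r - P) = 0,
i.e. ax + by + cz = a·x₀ + b·y₀ + c·z₀.
d = 0·(-5) + 1·2 + 0·(-5)
  = 0 + 2 + 0
  = 2
Equation: y = 2

y = 2


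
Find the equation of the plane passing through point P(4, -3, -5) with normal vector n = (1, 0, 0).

The plane through P with normal n = (a, b, c) satisfies n·(r - P) = 0,
i.e. ax + by + cz = a·x₀ + b·y₀ + c·z₀.
d = 1·4 + 0·(-3) + 0·(-5)
  = 4 + 0 + 0
  = 4
Equation: x = 4

x = 4


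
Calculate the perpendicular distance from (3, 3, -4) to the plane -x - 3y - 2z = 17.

distance = |a·x₀ + b·y₀ + c·z₀ - d| / √(a² + b² + c²)
  = |(-1)·3 + (-3)·3 + (-2)·(-4) - 17| / √((-1)² + (-3)² + (-2)²)
  = |-3 - 9 + 8 - 17| / √(1 + 9 + 4)
  = |-21| / √14
  = 21 / 3.742
  ≈ 5.612

5.612


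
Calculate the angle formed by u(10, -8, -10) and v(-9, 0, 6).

u·v = 10·(-9) + (-8)·0 + (-10)·6 = -90 + 0 - 60 = -150
|u| = √(10² + (-8)² + (-10)²) = √264 ≈ 16.25
|v| = √((-9)² + 0² + 6²) = √117 ≈ 10.82
cos θ = (u·v)/(|u||v|) = -150/(16.25·10.82) ≈ -0.8535
θ = arccos(-0.8535) ≈ 148.6°

148.6°


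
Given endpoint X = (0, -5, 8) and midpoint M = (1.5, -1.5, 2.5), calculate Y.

Y = 2M - X
  = (2·1.5 - 0, 2·(-1.5) - (-5), 2·2.5 - 8)
  = (3 + 0, -3 + 5, 5 - 8)
  = (3, 2, -3)

(3, 2, -3)


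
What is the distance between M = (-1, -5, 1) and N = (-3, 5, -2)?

d = √[(x₂-x₁)² + (y₂-y₁)² + (z₂-z₁)²]
  = √[(-2)² + 10² + (-3)²]
  = √[4 + 100 + 9]
  = √113
  ≈ 10.63

10.63


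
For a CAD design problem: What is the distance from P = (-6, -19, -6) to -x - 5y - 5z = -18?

distance = |a·x₀ + b·y₀ + c·z₀ - d| / √(a² + b² + c²)
  = |(-1)·(-6) + (-5)·(-19) + (-5)·(-6) - (-18)| / √((-1)² + (-5)² + (-5)²)
  = |6 + 95 + 30 + 18| / √(1 + 25 + 25)
  = |149| / √51
  = 149 / 7.141
  ≈ 20.86

20.86


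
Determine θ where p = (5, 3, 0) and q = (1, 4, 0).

p·q = 5·1 + 3·4 + 0·0 = 5 + 12 + 0 = 17
|p| = √(5² + 3² + 0²) = √34 ≈ 5.831
|q| = √(1² + 4² + 0²) = √17 ≈ 4.123
cos θ = (p·q)/(|p||q|) = 17/(5.831·4.123) ≈ 0.7071
θ = arccos(0.7071) ≈ 45°

45°


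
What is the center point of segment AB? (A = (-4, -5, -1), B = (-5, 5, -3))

M = ((x₁+x₂)/2, (y₁+y₂)/2, (z₁+z₂)/2)
  = ((-4 - 5)/2, (-5 + 5)/2, (-1 - 3)/2)
  = (-9/2, 0/2, -4/2)
  = (-4.5, 0, -2)

(-4.5, 0, -2)


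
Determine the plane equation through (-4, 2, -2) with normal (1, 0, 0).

The plane through P with normal n = (a, b, c) satisfies n·(r - P) = 0,
i.e. ax + by + cz = a·x₀ + b·y₀ + c·z₀.
d = 1·(-4) + 0·2 + 0·(-2)
  = -4 + 0 + 0
  = -4
Equation: x = -4

x = -4


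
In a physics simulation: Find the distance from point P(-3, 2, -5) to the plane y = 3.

distance = |a·x₀ + b·y₀ + c·z₀ - d| / √(a² + b² + c²)
  = |0·(-3) + 1·2 + 0·(-5) - 3| / √(0² + 1² + 0²)
  = |0 + 2 + 0 - 3| / √(0 + 1 + 0)
  = |-1| / √1
  = 1 / 1
  ≈ 1

1


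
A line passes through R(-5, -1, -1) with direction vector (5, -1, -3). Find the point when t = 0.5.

P(t) = R + t·d
  = (-5 + 5·0.5, -1 + (-1)·0.5, -1 + (-3)·0.5)
  = (-5 + 2.5, -1 - 0.5, -1 - 1.5)
  = (-2.5, -1.5, -2.5)

(-2.5, -1.5, -2.5)


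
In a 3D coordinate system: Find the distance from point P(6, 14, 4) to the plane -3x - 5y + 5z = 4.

distance = |a·x₀ + b·y₀ + c·z₀ - d| / √(a² + b² + c²)
  = |(-3)·6 + (-5)·14 + 5·4 - 4| / √((-3)² + (-5)² + 5²)
  = |-18 - 70 + 20 - 4| / √(9 + 25 + 25)
  = |-72| / √59
  = 72 / 7.681
  ≈ 9.374

9.374


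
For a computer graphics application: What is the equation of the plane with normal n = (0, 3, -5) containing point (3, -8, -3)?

The plane through P with normal n = (a, b, c) satisfies n·(r - P) = 0,
i.e. ax + by + cz = a·x₀ + b·y₀ + c·z₀.
d = 0·3 + 3·(-8) + (-5)·(-3)
  = 0 - 24 + 15
  = -9
Equation: 3y - 5z = -9

3y - 5z = -9


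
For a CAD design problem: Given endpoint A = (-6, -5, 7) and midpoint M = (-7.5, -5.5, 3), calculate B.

B = 2M - A
  = (2·(-7.5) - (-6), 2·(-5.5) - (-5), 2·3 - 7)
  = (-15 + 6, -11 + 5, 6 - 7)
  = (-9, -6, -1)

(-9, -6, -1)


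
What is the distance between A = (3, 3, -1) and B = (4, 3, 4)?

d = √[(x₂-x₁)² + (y₂-y₁)² + (z₂-z₁)²]
  = √[1² + 0² + 5²]
  = √[1 + 0 + 25]
  = √26
  ≈ 5.099

5.099


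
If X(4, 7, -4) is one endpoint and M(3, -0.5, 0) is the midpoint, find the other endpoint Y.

Y = 2M - X
  = (2·3 - 4, 2·(-0.5) - 7, 2·0 - (-4))
  = (6 - 4, -1 - 7, 0 + 4)
  = (2, -8, 4)

(2, -8, 4)


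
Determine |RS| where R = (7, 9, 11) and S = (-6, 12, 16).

d = √[(x₂-x₁)² + (y₂-y₁)² + (z₂-z₁)²]
  = √[(-13)² + 3² + 5²]
  = √[169 + 9 + 25]
  = √203
  ≈ 14.25

14.25


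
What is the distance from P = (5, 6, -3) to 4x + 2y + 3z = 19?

distance = |a·x₀ + b·y₀ + c·z₀ - d| / √(a² + b² + c²)
  = |4·5 + 2·6 + 3·(-3) - 19| / √(4² + 2² + 3²)
  = |20 + 12 - 9 - 19| / √(16 + 4 + 9)
  = |4| / √29
  = 4 / 5.385
  ≈ 0.7428

0.7428


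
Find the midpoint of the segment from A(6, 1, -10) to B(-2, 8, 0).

M = ((x₁+x₂)/2, (y₁+y₂)/2, (z₁+z₂)/2)
  = ((6 - 2)/2, (1 + 8)/2, (-10 + 0)/2)
  = (4/2, 9/2, -10/2)
  = (2, 4.5, -5)

(2, 4.5, -5)


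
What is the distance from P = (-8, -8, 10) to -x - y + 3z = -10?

distance = |a·x₀ + b·y₀ + c·z₀ - d| / √(a² + b² + c²)
  = |(-1)·(-8) + (-1)·(-8) + 3·10 - (-10)| / √((-1)² + (-1)² + 3²)
  = |8 + 8 + 30 + 10| / √(1 + 1 + 9)
  = |56| / √11
  = 56 / 3.317
  ≈ 16.88

16.88


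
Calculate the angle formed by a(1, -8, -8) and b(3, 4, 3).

a·b = 1·3 + (-8)·4 + (-8)·3 = 3 - 32 - 24 = -53
|a| = √(1² + (-8)² + (-8)²) = √129 ≈ 11.36
|b| = √(3² + 4² + 3²) = √34 ≈ 5.831
cos θ = (a·b)/(|a||b|) = -53/(11.36·5.831) ≈ -0.8003
θ = arccos(-0.8003) ≈ 143.2°

143.2°


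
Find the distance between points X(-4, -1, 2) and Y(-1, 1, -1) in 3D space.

d = √[(x₂-x₁)² + (y₂-y₁)² + (z₂-z₁)²]
  = √[3² + 2² + (-3)²]
  = √[9 + 4 + 9]
  = √22
  ≈ 4.69

4.69


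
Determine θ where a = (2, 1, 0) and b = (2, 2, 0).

a·b = 2·2 + 1·2 + 0·0 = 4 + 2 + 0 = 6
|a| = √(2² + 1² + 0²) = √5 ≈ 2.236
|b| = √(2² + 2² + 0²) = √8 ≈ 2.828
cos θ = (a·b)/(|a||b|) = 6/(2.236·2.828) ≈ 0.9487
θ = arccos(0.9487) ≈ 18.43°

18.43°


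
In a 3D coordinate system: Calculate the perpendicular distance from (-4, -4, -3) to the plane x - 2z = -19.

distance = |a·x₀ + b·y₀ + c·z₀ - d| / √(a² + b² + c²)
  = |1·(-4) + 0·(-4) + (-2)·(-3) - (-19)| / √(1² + 0² + (-2)²)
  = |-4 + 0 + 6 + 19| / √(1 + 0 + 4)
  = |21| / √5
  = 21 / 2.236
  ≈ 9.391

9.391


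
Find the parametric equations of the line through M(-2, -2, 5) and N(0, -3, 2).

Direction vector d = N - M = (0 + 2, -3 + 2, 2 - 5) = (2, -1, -3)
Parametric form r = M + t·d:
x = -2 + 2t, y = -2 - t, z = 5 - 3t

x = -2 + 2t, y = -2 - t, z = 5 - 3t


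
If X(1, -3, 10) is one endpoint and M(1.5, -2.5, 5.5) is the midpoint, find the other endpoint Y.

Y = 2M - X
  = (2·1.5 - 1, 2·(-2.5) - (-3), 2·5.5 - 10)
  = (3 - 1, -5 + 3, 11 - 10)
  = (2, -2, 1)

(2, -2, 1)


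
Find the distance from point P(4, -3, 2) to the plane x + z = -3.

distance = |a·x₀ + b·y₀ + c·z₀ - d| / √(a² + b² + c²)
  = |1·4 + 0·(-3) + 1·2 - (-3)| / √(1² + 0² + 1²)
  = |4 + 0 + 2 + 3| / √(1 + 0 + 1)
  = |9| / √2
  = 9 / 1.414
  ≈ 6.364

6.364
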